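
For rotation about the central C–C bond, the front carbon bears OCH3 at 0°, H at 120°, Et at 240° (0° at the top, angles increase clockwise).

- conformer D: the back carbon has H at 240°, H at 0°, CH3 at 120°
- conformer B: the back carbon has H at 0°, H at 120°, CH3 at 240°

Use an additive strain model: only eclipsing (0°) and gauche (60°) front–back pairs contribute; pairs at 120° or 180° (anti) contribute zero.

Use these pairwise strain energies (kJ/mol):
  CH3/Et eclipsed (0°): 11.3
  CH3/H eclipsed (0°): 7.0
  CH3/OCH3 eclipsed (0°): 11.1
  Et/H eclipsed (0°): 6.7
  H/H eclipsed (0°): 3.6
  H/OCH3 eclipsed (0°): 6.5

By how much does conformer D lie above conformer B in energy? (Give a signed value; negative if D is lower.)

D (eclipsed): OCH3–H eclipsed, H–CH3 eclipsed, Et–H eclipsed; 6.5 + 7.0 + 6.7 = 20.2 kJ/mol.
B (eclipsed): OCH3–H eclipsed, H–H eclipsed, Et–CH3 eclipsed; 6.5 + 3.6 + 11.3 = 21.4 kJ/mol.
E(D) − E(B) = 20.2 − 21.4 = -1.2 kJ/mol.

-1.2 kJ/mol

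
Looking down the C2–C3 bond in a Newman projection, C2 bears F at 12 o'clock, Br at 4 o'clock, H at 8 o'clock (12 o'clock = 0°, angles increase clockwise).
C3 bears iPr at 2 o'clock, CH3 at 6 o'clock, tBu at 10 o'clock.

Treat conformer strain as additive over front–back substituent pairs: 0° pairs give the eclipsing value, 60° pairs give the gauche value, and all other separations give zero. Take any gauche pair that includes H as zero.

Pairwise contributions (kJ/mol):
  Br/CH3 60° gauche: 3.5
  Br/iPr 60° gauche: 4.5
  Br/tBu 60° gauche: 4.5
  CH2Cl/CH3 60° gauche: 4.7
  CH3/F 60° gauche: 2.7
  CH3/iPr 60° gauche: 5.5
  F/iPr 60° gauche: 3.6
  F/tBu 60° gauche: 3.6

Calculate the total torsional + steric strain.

15.2 kJ/mol

This conformer is staggered. F at 0° is gauche with iPr at 60° (3.6); F at 0° is gauche with tBu at 300° (3.6); Br at 120° is gauche with iPr at 60° (4.5); Br at 120° is gauche with CH3 at 180° (3.5). Total 15.2 kJ/mol.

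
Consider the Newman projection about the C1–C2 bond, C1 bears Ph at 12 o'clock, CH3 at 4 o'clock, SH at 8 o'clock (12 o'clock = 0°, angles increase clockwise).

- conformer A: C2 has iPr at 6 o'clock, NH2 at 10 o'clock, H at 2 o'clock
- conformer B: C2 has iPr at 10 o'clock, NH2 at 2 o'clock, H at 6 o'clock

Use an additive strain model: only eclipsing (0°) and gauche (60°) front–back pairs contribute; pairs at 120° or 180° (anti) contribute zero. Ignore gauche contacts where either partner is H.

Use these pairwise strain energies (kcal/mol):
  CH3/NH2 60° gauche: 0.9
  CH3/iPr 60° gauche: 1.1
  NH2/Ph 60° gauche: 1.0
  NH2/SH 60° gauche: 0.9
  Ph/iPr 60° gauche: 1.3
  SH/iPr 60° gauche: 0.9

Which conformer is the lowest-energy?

A

A (staggered): Ph–NH2 gauche, CH3–iPr gauche, SH–iPr gauche, SH–NH2 gauche; 1.0 + 1.1 + 0.9 + 0.9 = 3.9 kcal/mol.
B (staggered): Ph–iPr gauche, Ph–NH2 gauche, CH3–NH2 gauche, SH–iPr gauche; 1.3 + 1.0 + 0.9 + 0.9 = 4.1 kcal/mol.
A has the lowest total (3.9 kcal/mol).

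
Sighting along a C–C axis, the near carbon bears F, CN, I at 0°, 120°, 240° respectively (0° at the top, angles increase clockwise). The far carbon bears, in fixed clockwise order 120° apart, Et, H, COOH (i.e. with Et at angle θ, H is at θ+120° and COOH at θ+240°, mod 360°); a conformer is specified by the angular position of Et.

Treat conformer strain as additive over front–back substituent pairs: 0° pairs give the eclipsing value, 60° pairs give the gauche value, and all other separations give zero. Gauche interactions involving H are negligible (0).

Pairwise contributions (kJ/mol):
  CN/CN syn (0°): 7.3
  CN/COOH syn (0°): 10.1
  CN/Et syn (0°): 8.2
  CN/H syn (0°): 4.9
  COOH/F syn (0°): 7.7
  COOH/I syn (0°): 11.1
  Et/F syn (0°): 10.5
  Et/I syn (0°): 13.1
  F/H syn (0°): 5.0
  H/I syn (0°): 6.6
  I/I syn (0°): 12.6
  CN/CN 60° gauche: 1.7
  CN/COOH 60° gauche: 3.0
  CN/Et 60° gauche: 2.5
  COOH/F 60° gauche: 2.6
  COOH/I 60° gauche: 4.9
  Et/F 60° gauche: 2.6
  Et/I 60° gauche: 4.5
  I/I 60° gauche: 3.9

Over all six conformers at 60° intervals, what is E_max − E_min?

15.6 kJ/mol

Et at 0° (eclipsed): F(0°)/Et(0°) eclipsed 10.5; CN(120°)/H(120°) eclipsed 4.9; I(240°)/COOH(240°) eclipsed 11.1 → 26.5 kJ/mol.
Et at 60° (staggered): F(0°)/Et(60°) gauche 2.6; F(0°)/COOH(300°) gauche 2.6; CN(120°)/Et(60°) gauche 2.5; I(240°)/COOH(300°) gauche 4.9 → 12.6 kJ/mol.
Et at 120° (eclipsed): F(0°)/COOH(0°) eclipsed 7.7; CN(120°)/Et(120°) eclipsed 8.2; I(240°)/H(240°) eclipsed 6.6 → 22.5 kJ/mol.
Et at 180° (staggered): F(0°)/COOH(60°) gauche 2.6; CN(120°)/Et(180°) gauche 2.5; CN(120°)/COOH(60°) gauche 3.0; I(240°)/Et(180°) gauche 4.5 → 12.6 kJ/mol.
Et at 240° (eclipsed): F(0°)/H(0°) eclipsed 5.0; CN(120°)/COOH(120°) eclipsed 10.1; I(240°)/Et(240°) eclipsed 13.1 → 28.2 kJ/mol.
Et at 300° (staggered): F(0°)/Et(300°) gauche 2.6; CN(120°)/COOH(180°) gauche 3.0; I(240°)/Et(300°) gauche 4.5; I(240°)/COOH(180°) gauche 4.9 → 15.0 kJ/mol.
Max at 240° (28.2 kJ/mol), min at 60° (12.6 kJ/mol); barrier = 15.6 kJ/mol.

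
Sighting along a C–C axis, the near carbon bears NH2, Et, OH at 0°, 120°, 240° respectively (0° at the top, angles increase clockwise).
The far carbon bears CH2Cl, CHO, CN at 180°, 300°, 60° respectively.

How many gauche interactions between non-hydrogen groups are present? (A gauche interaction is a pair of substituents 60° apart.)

6

Non-H gauche pairs: NH2(0°)/CHO(300°); NH2(0°)/CN(60°); Et(120°)/CH2Cl(180°); Et(120°)/CN(60°); OH(240°)/CH2Cl(180°); OH(240°)/CHO(300°) — 6 interactions.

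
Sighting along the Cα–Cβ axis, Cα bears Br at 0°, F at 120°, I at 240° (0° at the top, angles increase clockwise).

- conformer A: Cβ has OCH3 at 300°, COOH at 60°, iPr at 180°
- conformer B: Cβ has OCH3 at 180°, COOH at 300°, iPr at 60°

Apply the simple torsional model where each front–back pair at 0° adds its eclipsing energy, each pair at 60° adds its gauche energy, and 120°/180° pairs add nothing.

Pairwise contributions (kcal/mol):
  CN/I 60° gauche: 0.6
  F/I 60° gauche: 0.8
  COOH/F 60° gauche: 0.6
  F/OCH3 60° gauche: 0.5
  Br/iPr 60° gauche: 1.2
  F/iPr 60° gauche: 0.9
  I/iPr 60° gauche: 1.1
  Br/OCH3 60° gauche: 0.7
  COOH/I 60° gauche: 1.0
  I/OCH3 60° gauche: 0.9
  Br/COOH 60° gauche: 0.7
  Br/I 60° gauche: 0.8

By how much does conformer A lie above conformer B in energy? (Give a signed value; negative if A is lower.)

A (staggered): Br–OCH3 gauche, Br–COOH gauche, F–COOH gauche, F–iPr gauche, I–OCH3 gauche, I–iPr gauche; 0.7 + 0.7 + 0.6 + 0.9 + 0.9 + 1.1 = 4.9 kcal/mol.
B (staggered): Br–COOH gauche, Br–iPr gauche, F–OCH3 gauche, F–iPr gauche, I–OCH3 gauche, I–COOH gauche; 0.7 + 1.2 + 0.5 + 0.9 + 0.9 + 1.0 = 5.2 kcal/mol.
E(A) − E(B) = 4.9 − 5.2 = -0.3 kcal/mol.

-0.3 kcal/mol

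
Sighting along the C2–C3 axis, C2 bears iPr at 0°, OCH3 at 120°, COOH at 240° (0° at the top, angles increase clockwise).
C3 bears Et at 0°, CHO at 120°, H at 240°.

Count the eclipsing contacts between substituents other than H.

Non-H eclipsing pairs: iPr(0°)/Et(0°); OCH3(120°)/CHO(120°) — 2 interactions.

2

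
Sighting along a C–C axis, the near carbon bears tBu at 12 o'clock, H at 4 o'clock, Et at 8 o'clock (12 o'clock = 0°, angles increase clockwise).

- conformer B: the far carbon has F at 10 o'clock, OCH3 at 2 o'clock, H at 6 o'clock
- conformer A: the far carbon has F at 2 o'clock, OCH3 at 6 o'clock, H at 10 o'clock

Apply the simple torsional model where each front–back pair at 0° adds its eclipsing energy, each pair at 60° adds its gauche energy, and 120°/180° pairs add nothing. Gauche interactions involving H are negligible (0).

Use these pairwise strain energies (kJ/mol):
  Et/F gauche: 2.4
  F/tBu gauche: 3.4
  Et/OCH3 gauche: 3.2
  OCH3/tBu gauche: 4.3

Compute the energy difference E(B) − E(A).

B (staggered): tBu–F gauche, tBu–OCH3 gauche, Et–F gauche; 3.4 + 4.3 + 2.4 = 10.1 kJ/mol.
A (staggered): tBu–F gauche, Et–OCH3 gauche; 3.4 + 3.2 = 6.6 kJ/mol.
E(B) − E(A) = 10.1 − 6.6 = +3.5 kJ/mol.

+3.5 kJ/mol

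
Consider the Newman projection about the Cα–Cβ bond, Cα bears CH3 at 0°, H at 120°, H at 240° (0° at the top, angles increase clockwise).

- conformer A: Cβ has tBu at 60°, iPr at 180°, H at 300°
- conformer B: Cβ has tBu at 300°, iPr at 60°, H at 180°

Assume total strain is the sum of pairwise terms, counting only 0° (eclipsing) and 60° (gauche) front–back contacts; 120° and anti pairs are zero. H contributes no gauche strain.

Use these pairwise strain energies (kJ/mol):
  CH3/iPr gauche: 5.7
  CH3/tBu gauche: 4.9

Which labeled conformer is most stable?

A

A (staggered): CH3(0°)/tBu(60°) gauche 4.9 → 4.9 kJ/mol.
B (staggered): CH3(0°)/tBu(300°) gauche 4.9; CH3(0°)/iPr(60°) gauche 5.7 → 10.6 kJ/mol.
A has the lowest total (4.9 kJ/mol).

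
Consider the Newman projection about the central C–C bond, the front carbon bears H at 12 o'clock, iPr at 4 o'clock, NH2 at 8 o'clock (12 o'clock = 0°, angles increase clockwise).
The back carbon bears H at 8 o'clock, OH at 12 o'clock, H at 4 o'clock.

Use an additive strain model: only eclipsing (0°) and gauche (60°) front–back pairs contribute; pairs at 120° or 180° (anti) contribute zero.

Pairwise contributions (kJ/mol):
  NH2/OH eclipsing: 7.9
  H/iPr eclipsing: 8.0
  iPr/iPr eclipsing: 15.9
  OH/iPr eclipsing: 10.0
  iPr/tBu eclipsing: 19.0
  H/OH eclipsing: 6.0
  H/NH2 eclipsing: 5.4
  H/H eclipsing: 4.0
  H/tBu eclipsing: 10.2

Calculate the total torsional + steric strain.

19.4 kJ/mol

This conformer is eclipsed. H at 0° is eclipsed with OH at 0° (6.0); iPr at 120° is eclipsed with H at 120° (8.0); NH2 at 240° is eclipsed with H at 240° (5.4). Total 19.4 kJ/mol.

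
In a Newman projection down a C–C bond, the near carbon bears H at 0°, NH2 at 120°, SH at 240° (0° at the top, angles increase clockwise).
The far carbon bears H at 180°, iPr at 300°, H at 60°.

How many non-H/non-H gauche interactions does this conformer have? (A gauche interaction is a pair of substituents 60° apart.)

1

Non-H gauche pairs: SH(240°)/iPr(300°) — 1 interaction.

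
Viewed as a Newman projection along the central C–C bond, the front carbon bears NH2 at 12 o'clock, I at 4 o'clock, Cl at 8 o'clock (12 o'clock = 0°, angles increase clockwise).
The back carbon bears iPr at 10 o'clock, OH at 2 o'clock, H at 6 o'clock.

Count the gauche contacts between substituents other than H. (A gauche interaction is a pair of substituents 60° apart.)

4

Non-H gauche pairs: NH2(0°)/iPr(300°); NH2(0°)/OH(60°); I(120°)/OH(60°); Cl(240°)/iPr(300°) — 4 interactions.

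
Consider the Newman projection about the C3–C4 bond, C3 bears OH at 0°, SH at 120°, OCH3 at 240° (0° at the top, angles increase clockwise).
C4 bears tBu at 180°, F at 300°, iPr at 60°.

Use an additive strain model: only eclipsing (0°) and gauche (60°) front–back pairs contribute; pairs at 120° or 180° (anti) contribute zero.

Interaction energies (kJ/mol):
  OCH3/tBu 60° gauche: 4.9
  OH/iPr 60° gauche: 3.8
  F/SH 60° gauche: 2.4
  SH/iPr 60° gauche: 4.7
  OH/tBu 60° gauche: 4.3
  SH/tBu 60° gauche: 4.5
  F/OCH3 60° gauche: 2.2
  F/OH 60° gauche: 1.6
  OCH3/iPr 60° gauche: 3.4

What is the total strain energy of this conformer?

21.7 kJ/mol

This conformer (staggered): OH–F gauche, OH–iPr gauche, SH–tBu gauche, SH–iPr gauche, OCH3–tBu gauche, OCH3–F gauche; 1.6 + 3.8 + 4.5 + 4.7 + 4.9 + 2.2 = 21.7 kJ/mol.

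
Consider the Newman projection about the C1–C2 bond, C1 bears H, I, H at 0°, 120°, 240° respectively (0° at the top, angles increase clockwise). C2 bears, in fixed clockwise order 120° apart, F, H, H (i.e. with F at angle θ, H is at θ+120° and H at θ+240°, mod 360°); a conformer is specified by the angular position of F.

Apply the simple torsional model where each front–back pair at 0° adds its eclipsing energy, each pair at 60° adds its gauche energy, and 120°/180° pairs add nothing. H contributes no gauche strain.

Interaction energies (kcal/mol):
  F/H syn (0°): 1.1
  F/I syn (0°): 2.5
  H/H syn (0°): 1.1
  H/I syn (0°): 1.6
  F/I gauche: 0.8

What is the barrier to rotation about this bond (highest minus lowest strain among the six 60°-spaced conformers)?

F at 0° is eclipsed. H at 0° is eclipsed with F at 0° (1.1); I at 120° is eclipsed with H at 120° (1.6); H at 240° is eclipsed with H at 240° (1.1). Total 3.8 kcal/mol.
F at 60° is staggered. I at 120° is gauche with F at 60° (0.8). Total 0.8 kcal/mol.
F at 120° is eclipsed. H at 0° is eclipsed with H at 0° (1.1); I at 120° is eclipsed with F at 120° (2.5); H at 240° is eclipsed with H at 240° (1.1). Total 4.7 kcal/mol.
F at 180° is staggered. I at 120° is gauche with F at 180° (0.8). Total 0.8 kcal/mol.
F at 240° is eclipsed. H at 0° is eclipsed with H at 0° (1.1); I at 120° is eclipsed with H at 120° (1.6); H at 240° is eclipsed with F at 240° (1.1). Total 3.8 kcal/mol.
F at 300° (staggered): no non-H gauche contacts → 0.0 kcal/mol.
Max at 120° (4.7 kcal/mol), min at 300° (0.0 kcal/mol); barrier = 4.7 kcal/mol.

4.7 kcal/mol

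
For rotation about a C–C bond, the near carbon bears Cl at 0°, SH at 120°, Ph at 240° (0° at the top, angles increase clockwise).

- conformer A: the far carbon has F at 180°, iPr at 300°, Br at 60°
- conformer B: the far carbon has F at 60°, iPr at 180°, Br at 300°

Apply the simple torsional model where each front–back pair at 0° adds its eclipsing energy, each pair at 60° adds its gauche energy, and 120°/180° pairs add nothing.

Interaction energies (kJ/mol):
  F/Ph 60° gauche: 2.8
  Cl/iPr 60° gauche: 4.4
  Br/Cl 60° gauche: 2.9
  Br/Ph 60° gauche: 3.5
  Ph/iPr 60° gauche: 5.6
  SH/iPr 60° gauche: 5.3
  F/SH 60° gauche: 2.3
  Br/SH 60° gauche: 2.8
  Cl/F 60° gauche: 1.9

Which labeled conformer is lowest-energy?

A (staggered): Cl–iPr gauche, Cl–Br gauche, SH–F gauche, SH–Br gauche, Ph–F gauche, Ph–iPr gauche; 4.4 + 2.9 + 2.3 + 2.8 + 2.8 + 5.6 = 20.8 kJ/mol.
B (staggered): Cl–F gauche, Cl–Br gauche, SH–F gauche, SH–iPr gauche, Ph–iPr gauche, Ph–Br gauche; 1.9 + 2.9 + 2.3 + 5.3 + 5.6 + 3.5 = 21.5 kJ/mol.
A has the lowest total (20.8 kJ/mol).

A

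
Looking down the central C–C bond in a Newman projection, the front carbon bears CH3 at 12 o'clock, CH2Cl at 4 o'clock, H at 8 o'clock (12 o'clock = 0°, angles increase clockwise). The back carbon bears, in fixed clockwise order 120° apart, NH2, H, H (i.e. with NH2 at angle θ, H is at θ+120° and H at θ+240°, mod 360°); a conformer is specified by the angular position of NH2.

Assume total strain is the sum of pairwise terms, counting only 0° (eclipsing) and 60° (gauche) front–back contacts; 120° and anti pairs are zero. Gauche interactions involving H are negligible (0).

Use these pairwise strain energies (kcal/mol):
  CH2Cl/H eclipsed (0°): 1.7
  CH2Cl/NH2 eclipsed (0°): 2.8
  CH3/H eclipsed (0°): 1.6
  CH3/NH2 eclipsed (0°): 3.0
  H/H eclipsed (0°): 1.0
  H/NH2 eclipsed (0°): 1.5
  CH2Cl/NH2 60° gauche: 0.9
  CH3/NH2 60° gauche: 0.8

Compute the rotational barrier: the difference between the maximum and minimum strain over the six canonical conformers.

4.9 kcal/mol

NH2 at 0° (eclipsed): CH3(0°)/NH2(0°) eclipsed 3.0; CH2Cl(120°)/H(120°) eclipsed 1.7; H(240°)/H(240°) eclipsed 1.0 → 5.7 kcal/mol.
NH2 at 60° (staggered): CH3(0°)/NH2(60°) gauche 0.8; CH2Cl(120°)/NH2(60°) gauche 0.9 → 1.7 kcal/mol.
NH2 at 120° (eclipsed): CH3(0°)/H(0°) eclipsed 1.6; CH2Cl(120°)/NH2(120°) eclipsed 2.8; H(240°)/H(240°) eclipsed 1.0 → 5.4 kcal/mol.
NH2 at 180° (staggered): CH2Cl(120°)/NH2(180°) gauche 0.9 → 0.9 kcal/mol.
NH2 at 240° (eclipsed): CH3(0°)/H(0°) eclipsed 1.6; CH2Cl(120°)/H(120°) eclipsed 1.7; H(240°)/NH2(240°) eclipsed 1.5 → 4.8 kcal/mol.
NH2 at 300° (staggered): CH3(0°)/NH2(300°) gauche 0.8 → 0.8 kcal/mol.
Max at 0° (5.7 kcal/mol), min at 300° (0.8 kcal/mol); barrier = 4.9 kcal/mol.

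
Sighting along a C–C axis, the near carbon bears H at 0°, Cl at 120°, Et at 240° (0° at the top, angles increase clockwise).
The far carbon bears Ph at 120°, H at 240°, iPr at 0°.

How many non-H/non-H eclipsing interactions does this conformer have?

Non-H eclipsing pairs: Cl(120°)/Ph(120°) — 1 interaction.

1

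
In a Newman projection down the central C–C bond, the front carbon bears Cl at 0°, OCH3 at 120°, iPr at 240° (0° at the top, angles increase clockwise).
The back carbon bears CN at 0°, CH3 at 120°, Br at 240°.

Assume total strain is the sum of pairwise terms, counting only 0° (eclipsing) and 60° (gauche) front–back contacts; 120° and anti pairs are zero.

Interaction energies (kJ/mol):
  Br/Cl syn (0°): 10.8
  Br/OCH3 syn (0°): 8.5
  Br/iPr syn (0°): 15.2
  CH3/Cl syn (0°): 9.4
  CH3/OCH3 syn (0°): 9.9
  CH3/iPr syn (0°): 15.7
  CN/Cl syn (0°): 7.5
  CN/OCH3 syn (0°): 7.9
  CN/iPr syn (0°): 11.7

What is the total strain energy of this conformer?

This conformer (eclipsed): Cl(0°)/CN(0°) eclipsed 7.5; OCH3(120°)/CH3(120°) eclipsed 9.9; iPr(240°)/Br(240°) eclipsed 15.2 → 32.6 kJ/mol.

32.6 kJ/mol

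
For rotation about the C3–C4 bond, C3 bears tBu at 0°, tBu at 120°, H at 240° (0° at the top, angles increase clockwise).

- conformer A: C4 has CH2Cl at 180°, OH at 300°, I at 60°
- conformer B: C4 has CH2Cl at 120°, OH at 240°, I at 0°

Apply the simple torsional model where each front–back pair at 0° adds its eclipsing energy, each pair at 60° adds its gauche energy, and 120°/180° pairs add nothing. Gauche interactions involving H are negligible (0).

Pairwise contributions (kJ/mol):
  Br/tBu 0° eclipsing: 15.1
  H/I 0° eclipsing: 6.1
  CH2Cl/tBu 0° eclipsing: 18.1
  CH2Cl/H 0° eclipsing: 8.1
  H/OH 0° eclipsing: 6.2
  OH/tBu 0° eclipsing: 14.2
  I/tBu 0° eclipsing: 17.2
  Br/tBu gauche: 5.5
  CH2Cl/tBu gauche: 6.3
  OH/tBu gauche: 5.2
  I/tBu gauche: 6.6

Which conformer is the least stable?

A is staggered. tBu at 0° is gauche with OH at 300° (5.2); tBu at 0° is gauche with I at 60° (6.6); tBu at 120° is gauche with CH2Cl at 180° (6.3); tBu at 120° is gauche with I at 60° (6.6). Total 24.7 kJ/mol.
B is eclipsed. tBu at 0° is eclipsed with I at 0° (17.2); tBu at 120° is eclipsed with CH2Cl at 120° (18.1); H at 240° is eclipsed with OH at 240° (6.2). Total 41.5 kJ/mol.
B has the highest total (41.5 kJ/mol).

B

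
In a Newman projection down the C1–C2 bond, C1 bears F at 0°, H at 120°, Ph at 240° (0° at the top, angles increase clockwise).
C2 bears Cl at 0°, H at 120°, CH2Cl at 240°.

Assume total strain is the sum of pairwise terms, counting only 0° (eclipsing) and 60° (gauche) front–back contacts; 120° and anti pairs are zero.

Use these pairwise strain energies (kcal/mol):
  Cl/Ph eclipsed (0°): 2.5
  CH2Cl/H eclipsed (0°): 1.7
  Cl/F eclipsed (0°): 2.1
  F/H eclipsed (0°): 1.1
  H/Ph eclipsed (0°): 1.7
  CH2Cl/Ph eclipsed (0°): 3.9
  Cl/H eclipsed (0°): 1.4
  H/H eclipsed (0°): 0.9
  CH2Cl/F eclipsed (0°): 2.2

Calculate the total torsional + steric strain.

This conformer (eclipsed): F–Cl eclipsed, H–H eclipsed, Ph–CH2Cl eclipsed; 2.1 + 0.9 + 3.9 = 6.9 kcal/mol.

6.9 kcal/mol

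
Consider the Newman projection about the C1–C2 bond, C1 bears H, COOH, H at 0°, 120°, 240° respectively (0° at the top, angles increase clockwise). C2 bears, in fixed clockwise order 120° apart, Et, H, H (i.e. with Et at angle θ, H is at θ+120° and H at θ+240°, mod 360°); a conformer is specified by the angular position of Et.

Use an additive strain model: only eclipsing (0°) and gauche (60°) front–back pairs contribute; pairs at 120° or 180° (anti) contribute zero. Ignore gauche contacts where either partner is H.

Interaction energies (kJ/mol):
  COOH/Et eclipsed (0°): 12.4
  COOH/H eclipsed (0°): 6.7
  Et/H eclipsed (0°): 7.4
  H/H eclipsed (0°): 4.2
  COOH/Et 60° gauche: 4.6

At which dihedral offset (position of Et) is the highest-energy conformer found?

120°

Et at 0° (eclipsed): H(0°)/Et(0°) eclipsed 7.4; COOH(120°)/H(120°) eclipsed 6.7; H(240°)/H(240°) eclipsed 4.2 → 18.3 kJ/mol.
Et at 60° (staggered): COOH(120°)/Et(60°) gauche 4.6 → 4.6 kJ/mol.
Et at 120° (eclipsed): H(0°)/H(0°) eclipsed 4.2; COOH(120°)/Et(120°) eclipsed 12.4; H(240°)/H(240°) eclipsed 4.2 → 20.8 kJ/mol.
Et at 180° (staggered): COOH(120°)/Et(180°) gauche 4.6 → 4.6 kJ/mol.
Et at 240° (eclipsed): H(0°)/H(0°) eclipsed 4.2; COOH(120°)/H(120°) eclipsed 6.7; H(240°)/Et(240°) eclipsed 7.4 → 18.3 kJ/mol.
Et at 300° (staggered): no non-H gauche contacts → 0.0 kJ/mol.
The maximum (20.8 kJ/mol) occurs with Et at 120°.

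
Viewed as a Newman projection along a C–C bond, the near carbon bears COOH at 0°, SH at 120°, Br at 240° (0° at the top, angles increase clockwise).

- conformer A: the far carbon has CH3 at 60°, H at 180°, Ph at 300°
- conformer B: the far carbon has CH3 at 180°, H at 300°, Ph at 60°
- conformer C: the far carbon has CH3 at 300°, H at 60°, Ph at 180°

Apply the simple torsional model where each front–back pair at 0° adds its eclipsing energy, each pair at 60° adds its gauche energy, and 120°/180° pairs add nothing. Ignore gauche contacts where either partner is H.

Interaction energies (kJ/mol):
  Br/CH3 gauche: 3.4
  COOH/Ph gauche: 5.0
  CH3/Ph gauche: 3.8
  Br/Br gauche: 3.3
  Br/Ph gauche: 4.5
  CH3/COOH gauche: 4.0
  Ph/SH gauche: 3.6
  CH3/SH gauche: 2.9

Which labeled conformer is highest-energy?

A (staggered): COOH(0°)/CH3(60°) gauche 4.0; COOH(0°)/Ph(300°) gauche 5.0; SH(120°)/CH3(60°) gauche 2.9; Br(240°)/Ph(300°) gauche 4.5 → 16.4 kJ/mol.
B (staggered): COOH(0°)/Ph(60°) gauche 5.0; SH(120°)/CH3(180°) gauche 2.9; SH(120°)/Ph(60°) gauche 3.6; Br(240°)/CH3(180°) gauche 3.4 → 14.9 kJ/mol.
C (staggered): COOH(0°)/CH3(300°) gauche 4.0; SH(120°)/Ph(180°) gauche 3.6; Br(240°)/CH3(300°) gauche 3.4; Br(240°)/Ph(180°) gauche 4.5 → 15.5 kJ/mol.
A has the highest total (16.4 kJ/mol).

A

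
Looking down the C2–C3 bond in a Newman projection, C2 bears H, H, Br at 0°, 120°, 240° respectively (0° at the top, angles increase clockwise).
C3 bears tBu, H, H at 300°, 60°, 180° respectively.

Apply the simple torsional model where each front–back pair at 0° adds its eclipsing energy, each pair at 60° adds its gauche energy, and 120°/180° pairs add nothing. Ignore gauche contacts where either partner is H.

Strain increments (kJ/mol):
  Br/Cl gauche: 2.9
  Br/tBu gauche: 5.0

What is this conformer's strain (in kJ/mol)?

This conformer (staggered): Br(240°)/tBu(300°) gauche 5.0 → 5.0 kJ/mol.

5.0 kJ/mol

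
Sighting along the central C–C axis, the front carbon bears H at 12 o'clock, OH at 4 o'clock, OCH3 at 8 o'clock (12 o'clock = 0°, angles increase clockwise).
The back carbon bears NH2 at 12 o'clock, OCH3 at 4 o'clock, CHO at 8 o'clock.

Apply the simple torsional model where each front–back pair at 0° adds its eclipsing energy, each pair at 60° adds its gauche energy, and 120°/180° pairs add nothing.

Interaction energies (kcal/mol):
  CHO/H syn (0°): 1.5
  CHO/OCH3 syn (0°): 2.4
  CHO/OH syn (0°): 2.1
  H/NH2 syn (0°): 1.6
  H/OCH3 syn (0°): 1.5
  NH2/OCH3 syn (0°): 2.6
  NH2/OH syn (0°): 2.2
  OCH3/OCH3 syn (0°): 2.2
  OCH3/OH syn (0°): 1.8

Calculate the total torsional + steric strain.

This conformer (eclipsed): H–NH2 eclipsed, OH–OCH3 eclipsed, OCH3–CHO eclipsed; 1.6 + 1.8 + 2.4 = 5.8 kcal/mol.

5.8 kcal/mol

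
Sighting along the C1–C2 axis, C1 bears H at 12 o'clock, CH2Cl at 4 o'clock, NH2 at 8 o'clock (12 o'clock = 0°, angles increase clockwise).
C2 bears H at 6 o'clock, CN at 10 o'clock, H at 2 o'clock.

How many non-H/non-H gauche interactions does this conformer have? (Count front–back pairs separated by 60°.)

1

Non-H gauche pairs: NH2(240°)/CN(300°) — 1 interaction.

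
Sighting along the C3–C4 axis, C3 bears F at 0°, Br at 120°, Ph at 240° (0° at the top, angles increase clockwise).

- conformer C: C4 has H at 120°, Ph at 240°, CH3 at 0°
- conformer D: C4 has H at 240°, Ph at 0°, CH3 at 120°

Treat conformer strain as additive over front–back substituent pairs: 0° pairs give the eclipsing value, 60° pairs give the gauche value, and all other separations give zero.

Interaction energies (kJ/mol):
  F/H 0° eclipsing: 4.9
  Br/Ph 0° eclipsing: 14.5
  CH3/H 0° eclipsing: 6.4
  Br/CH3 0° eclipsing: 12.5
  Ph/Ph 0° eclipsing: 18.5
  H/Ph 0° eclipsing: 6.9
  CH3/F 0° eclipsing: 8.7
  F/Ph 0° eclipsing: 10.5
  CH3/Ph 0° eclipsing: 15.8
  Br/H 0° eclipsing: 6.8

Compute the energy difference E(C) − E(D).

+4.1 kJ/mol

C (eclipsed): F–CH3 eclipsed, Br–H eclipsed, Ph–Ph eclipsed; 8.7 + 6.8 + 18.5 = 34.0 kJ/mol.
D (eclipsed): F–Ph eclipsed, Br–CH3 eclipsed, Ph–H eclipsed; 10.5 + 12.5 + 6.9 = 29.9 kJ/mol.
E(C) − E(D) = 34.0 − 29.9 = +4.1 kJ/mol.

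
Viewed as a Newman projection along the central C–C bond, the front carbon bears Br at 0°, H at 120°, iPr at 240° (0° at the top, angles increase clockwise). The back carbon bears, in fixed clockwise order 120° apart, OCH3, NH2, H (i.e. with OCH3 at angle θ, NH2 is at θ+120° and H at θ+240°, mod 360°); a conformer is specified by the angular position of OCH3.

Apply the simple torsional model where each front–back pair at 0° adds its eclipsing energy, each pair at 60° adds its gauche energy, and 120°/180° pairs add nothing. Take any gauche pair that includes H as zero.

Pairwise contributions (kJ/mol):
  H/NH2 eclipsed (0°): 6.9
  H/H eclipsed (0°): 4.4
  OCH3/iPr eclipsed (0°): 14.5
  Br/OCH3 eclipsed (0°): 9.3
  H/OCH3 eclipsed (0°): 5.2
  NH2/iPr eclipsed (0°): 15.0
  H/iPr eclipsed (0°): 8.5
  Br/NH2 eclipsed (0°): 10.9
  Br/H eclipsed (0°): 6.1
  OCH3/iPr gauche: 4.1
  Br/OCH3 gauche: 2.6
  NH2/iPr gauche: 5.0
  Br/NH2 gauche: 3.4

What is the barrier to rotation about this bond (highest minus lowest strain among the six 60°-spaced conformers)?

22.2 kJ/mol

OCH3 at 0° is eclipsed. Br at 0° is eclipsed with OCH3 at 0° (9.3); H at 120° is eclipsed with NH2 at 120° (6.9); iPr at 240° is eclipsed with H at 240° (8.5). Total 24.7 kJ/mol.
OCH3 at 60° is staggered. Br at 0° is gauche with OCH3 at 60° (2.6); iPr at 240° is gauche with NH2 at 180° (5.0). Total 7.6 kJ/mol.
OCH3 at 120° is eclipsed. Br at 0° is eclipsed with H at 0° (6.1); H at 120° is eclipsed with OCH3 at 120° (5.2); iPr at 240° is eclipsed with NH2 at 240° (15.0). Total 26.3 kJ/mol.
OCH3 at 180° is staggered. Br at 0° is gauche with NH2 at 300° (3.4); iPr at 240° is gauche with OCH3 at 180° (4.1); iPr at 240° is gauche with NH2 at 300° (5.0). Total 12.5 kJ/mol.
OCH3 at 240° is eclipsed. Br at 0° is eclipsed with NH2 at 0° (10.9); H at 120° is eclipsed with H at 120° (4.4); iPr at 240° is eclipsed with OCH3 at 240° (14.5). Total 29.8 kJ/mol.
OCH3 at 300° is staggered. Br at 0° is gauche with OCH3 at 300° (2.6); Br at 0° is gauche with NH2 at 60° (3.4); iPr at 240° is gauche with OCH3 at 300° (4.1). Total 10.1 kJ/mol.
Max at 240° (29.8 kJ/mol), min at 60° (7.6 kJ/mol); barrier = 22.2 kJ/mol.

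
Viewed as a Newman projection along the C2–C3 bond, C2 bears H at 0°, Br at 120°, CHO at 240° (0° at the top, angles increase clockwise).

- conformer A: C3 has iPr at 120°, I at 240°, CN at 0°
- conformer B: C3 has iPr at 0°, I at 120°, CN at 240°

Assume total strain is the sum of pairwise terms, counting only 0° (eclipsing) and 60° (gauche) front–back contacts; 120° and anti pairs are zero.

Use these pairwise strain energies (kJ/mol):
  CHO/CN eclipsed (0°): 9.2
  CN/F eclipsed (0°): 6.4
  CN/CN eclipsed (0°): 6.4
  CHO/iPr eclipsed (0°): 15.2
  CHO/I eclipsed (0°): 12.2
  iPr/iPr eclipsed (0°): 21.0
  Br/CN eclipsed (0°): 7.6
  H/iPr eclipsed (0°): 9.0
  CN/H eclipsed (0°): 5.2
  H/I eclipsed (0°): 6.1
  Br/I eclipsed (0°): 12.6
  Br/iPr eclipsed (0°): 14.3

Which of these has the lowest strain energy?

B

A (eclipsed): H(0°)/CN(0°) eclipsed 5.2; Br(120°)/iPr(120°) eclipsed 14.3; CHO(240°)/I(240°) eclipsed 12.2 → 31.7 kJ/mol.
B (eclipsed): H(0°)/iPr(0°) eclipsed 9.0; Br(120°)/I(120°) eclipsed 12.6; CHO(240°)/CN(240°) eclipsed 9.2 → 30.8 kJ/mol.
B has the lowest total (30.8 kJ/mol).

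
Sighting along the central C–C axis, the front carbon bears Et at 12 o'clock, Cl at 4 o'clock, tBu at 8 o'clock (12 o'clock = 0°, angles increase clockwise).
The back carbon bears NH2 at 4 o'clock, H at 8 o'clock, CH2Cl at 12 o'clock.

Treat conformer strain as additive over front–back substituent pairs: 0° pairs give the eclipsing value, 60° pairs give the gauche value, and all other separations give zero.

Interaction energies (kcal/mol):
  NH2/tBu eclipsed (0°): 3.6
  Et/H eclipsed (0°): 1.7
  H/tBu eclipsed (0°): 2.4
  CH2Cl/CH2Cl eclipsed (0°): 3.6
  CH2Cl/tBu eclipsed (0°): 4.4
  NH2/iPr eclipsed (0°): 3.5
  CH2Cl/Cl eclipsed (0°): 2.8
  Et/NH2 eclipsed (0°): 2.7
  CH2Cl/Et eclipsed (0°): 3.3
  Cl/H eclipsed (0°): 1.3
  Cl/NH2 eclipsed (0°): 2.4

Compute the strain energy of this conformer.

8.1 kcal/mol

This conformer (eclipsed): Et–CH2Cl eclipsed, Cl–NH2 eclipsed, tBu–H eclipsed; 3.3 + 2.4 + 2.4 = 8.1 kcal/mol.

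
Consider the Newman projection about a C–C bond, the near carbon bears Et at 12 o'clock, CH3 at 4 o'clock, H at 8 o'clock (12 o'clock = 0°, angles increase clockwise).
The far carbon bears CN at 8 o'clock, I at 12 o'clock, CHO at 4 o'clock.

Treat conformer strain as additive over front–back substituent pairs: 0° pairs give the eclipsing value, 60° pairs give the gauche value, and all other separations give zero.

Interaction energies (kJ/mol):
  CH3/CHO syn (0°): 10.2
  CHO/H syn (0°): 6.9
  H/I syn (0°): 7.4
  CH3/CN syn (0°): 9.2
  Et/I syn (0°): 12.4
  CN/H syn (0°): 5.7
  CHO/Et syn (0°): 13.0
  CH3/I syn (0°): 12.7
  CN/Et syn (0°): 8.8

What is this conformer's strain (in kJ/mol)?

28.3 kJ/mol

This conformer (eclipsed): Et(0°)/I(0°) eclipsed 12.4; CH3(120°)/CHO(120°) eclipsed 10.2; H(240°)/CN(240°) eclipsed 5.7 → 28.3 kJ/mol.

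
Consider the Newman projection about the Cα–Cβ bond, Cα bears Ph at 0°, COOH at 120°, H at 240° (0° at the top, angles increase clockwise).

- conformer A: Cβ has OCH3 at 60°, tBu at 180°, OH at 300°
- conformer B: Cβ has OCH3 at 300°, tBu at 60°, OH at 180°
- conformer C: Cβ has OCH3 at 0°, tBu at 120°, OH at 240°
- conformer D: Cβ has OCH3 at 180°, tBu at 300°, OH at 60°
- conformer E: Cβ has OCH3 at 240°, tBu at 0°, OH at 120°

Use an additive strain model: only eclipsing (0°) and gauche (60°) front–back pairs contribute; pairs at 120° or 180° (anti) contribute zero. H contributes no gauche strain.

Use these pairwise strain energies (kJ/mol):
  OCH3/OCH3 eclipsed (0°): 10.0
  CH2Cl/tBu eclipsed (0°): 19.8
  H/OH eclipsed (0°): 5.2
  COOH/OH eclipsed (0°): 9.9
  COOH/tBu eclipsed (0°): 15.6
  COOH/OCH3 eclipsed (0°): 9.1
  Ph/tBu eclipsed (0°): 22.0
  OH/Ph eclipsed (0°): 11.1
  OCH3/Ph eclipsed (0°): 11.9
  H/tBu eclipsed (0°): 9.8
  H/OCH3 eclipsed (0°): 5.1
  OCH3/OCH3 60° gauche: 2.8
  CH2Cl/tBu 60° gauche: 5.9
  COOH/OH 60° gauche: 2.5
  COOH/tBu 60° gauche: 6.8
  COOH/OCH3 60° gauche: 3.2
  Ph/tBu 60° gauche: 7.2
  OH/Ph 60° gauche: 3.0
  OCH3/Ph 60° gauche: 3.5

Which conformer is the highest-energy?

A (staggered): Ph(0°)/OCH3(60°) gauche 3.5; Ph(0°)/OH(300°) gauche 3.0; COOH(120°)/OCH3(60°) gauche 3.2; COOH(120°)/tBu(180°) gauche 6.8 → 16.5 kJ/mol.
B (staggered): Ph(0°)/OCH3(300°) gauche 3.5; Ph(0°)/tBu(60°) gauche 7.2; COOH(120°)/tBu(60°) gauche 6.8; COOH(120°)/OH(180°) gauche 2.5 → 20.0 kJ/mol.
C (eclipsed): Ph(0°)/OCH3(0°) eclipsed 11.9; COOH(120°)/tBu(120°) eclipsed 15.6; H(240°)/OH(240°) eclipsed 5.2 → 32.7 kJ/mol.
D (staggered): Ph(0°)/tBu(300°) gauche 7.2; Ph(0°)/OH(60°) gauche 3.0; COOH(120°)/OCH3(180°) gauche 3.2; COOH(120°)/OH(60°) gauche 2.5 → 15.9 kJ/mol.
E (eclipsed): Ph(0°)/tBu(0°) eclipsed 22.0; COOH(120°)/OH(120°) eclipsed 9.9; H(240°)/OCH3(240°) eclipsed 5.1 → 37.0 kJ/mol.
E has the highest total (37.0 kJ/mol).

E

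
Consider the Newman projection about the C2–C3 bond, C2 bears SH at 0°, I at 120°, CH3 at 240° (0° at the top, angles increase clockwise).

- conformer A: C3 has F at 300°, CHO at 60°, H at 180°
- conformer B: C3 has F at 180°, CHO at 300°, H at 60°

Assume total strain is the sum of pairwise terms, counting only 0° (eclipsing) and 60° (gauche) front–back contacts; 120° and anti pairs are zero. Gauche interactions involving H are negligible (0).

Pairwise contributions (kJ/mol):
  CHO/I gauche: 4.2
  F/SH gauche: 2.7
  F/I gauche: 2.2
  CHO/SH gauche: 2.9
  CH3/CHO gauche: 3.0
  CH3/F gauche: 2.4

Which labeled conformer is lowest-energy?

B

A (staggered): SH–F gauche, SH–CHO gauche, I–CHO gauche, CH3–F gauche; 2.7 + 2.9 + 4.2 + 2.4 = 12.2 kJ/mol.
B (staggered): SH–CHO gauche, I–F gauche, CH3–F gauche, CH3–CHO gauche; 2.9 + 2.2 + 2.4 + 3.0 = 10.5 kJ/mol.
B has the lowest total (10.5 kJ/mol).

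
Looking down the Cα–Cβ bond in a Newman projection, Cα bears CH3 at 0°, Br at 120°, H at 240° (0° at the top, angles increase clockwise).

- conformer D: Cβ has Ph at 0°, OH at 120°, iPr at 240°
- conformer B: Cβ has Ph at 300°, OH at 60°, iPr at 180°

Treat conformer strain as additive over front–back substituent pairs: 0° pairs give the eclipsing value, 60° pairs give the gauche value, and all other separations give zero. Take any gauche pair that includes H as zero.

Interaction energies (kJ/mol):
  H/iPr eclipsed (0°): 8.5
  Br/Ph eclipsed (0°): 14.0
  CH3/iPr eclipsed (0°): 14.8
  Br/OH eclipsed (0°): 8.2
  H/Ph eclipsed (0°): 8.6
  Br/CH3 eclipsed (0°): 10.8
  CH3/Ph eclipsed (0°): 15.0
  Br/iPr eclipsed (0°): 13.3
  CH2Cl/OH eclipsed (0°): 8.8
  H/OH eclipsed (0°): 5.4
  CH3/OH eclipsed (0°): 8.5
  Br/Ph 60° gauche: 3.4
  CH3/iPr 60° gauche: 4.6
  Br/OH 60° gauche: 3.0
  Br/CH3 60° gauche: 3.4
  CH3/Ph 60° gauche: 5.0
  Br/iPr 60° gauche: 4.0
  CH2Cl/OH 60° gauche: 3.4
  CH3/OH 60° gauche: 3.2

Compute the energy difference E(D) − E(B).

+16.5 kJ/mol

D (eclipsed): CH3(0°)/Ph(0°) eclipsed 15.0; Br(120°)/OH(120°) eclipsed 8.2; H(240°)/iPr(240°) eclipsed 8.5 → 31.7 kJ/mol.
B (staggered): CH3(0°)/Ph(300°) gauche 5.0; CH3(0°)/OH(60°) gauche 3.2; Br(120°)/OH(60°) gauche 3.0; Br(120°)/iPr(180°) gauche 4.0 → 15.2 kJ/mol.
E(D) − E(B) = 31.7 − 15.2 = +16.5 kJ/mol.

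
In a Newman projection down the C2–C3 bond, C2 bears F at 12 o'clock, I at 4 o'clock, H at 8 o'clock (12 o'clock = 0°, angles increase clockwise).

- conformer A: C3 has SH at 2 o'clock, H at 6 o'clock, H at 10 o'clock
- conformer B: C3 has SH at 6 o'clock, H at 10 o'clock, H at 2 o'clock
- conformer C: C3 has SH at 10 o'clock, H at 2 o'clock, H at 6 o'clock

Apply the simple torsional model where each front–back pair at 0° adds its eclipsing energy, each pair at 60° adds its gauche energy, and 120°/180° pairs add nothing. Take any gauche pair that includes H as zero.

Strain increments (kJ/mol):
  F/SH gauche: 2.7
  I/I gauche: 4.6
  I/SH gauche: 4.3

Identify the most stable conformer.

A (staggered): F–SH gauche, I–SH gauche; 2.7 + 4.3 = 7.0 kJ/mol.
B (staggered): I–SH gauche; 4.3 = 4.3 kJ/mol.
C (staggered): F–SH gauche; 2.7 = 2.7 kJ/mol.
C has the lowest total (2.7 kJ/mol).

C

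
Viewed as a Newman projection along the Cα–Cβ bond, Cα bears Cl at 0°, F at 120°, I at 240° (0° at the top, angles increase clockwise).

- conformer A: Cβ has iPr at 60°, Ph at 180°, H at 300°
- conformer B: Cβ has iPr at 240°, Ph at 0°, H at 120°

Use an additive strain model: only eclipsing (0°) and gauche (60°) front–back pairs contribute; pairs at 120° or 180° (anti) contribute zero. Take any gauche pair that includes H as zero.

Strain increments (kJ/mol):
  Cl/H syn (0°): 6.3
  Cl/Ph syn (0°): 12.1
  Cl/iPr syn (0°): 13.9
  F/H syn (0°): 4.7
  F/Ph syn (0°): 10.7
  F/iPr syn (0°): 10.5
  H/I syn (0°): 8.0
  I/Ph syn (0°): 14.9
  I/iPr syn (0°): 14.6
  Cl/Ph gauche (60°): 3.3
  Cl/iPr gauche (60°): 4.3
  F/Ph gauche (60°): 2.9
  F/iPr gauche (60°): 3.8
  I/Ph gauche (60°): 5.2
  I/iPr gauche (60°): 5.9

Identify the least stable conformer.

A (staggered): Cl(0°)/iPr(60°) gauche 4.3; F(120°)/iPr(60°) gauche 3.8; F(120°)/Ph(180°) gauche 2.9; I(240°)/Ph(180°) gauche 5.2 → 16.2 kJ/mol.
B (eclipsed): Cl(0°)/Ph(0°) eclipsed 12.1; F(120°)/H(120°) eclipsed 4.7; I(240°)/iPr(240°) eclipsed 14.6 → 31.4 kJ/mol.
B has the highest total (31.4 kJ/mol).

B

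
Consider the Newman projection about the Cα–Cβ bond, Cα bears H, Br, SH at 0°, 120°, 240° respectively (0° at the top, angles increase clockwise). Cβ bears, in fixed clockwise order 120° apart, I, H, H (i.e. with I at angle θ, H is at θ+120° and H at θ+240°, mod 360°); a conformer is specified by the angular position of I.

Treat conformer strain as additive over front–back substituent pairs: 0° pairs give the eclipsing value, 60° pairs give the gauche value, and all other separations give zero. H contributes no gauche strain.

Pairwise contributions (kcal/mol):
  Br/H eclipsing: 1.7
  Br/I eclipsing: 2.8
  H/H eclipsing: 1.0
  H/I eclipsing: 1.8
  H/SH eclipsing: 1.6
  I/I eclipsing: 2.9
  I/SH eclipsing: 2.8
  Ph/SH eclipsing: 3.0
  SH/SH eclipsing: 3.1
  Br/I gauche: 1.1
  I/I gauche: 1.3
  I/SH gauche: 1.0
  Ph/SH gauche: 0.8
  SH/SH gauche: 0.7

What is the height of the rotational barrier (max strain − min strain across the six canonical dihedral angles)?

I at 0° (eclipsed): H(0°)/I(0°) eclipsed 1.8; Br(120°)/H(120°) eclipsed 1.7; SH(240°)/H(240°) eclipsed 1.6 → 5.1 kcal/mol.
I at 60° (staggered): Br(120°)/I(60°) gauche 1.1 → 1.1 kcal/mol.
I at 120° (eclipsed): H(0°)/H(0°) eclipsed 1.0; Br(120°)/I(120°) eclipsed 2.8; SH(240°)/H(240°) eclipsed 1.6 → 5.4 kcal/mol.
I at 180° (staggered): Br(120°)/I(180°) gauche 1.1; SH(240°)/I(180°) gauche 1.0 → 2.1 kcal/mol.
I at 240° (eclipsed): H(0°)/H(0°) eclipsed 1.0; Br(120°)/H(120°) eclipsed 1.7; SH(240°)/I(240°) eclipsed 2.8 → 5.5 kcal/mol.
I at 300° (staggered): SH(240°)/I(300°) gauche 1.0 → 1.0 kcal/mol.
Max at 240° (5.5 kcal/mol), min at 300° (1.0 kcal/mol); barrier = 4.5 kcal/mol.

4.5 kcal/mol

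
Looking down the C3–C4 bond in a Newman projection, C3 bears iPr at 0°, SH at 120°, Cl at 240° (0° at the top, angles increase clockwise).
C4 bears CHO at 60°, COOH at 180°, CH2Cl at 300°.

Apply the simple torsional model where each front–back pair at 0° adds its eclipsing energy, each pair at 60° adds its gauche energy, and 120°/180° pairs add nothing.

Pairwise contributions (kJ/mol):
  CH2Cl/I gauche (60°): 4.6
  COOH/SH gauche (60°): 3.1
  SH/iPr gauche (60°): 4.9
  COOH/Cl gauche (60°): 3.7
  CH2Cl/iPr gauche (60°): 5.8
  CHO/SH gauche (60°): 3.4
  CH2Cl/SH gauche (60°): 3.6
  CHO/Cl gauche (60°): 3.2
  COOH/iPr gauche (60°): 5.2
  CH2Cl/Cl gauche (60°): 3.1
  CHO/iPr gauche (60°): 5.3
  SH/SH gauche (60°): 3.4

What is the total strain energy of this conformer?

24.4 kJ/mol

This conformer (staggered): iPr(0°)/CHO(60°) gauche 5.3; iPr(0°)/CH2Cl(300°) gauche 5.8; SH(120°)/CHO(60°) gauche 3.4; SH(120°)/COOH(180°) gauche 3.1; Cl(240°)/COOH(180°) gauche 3.7; Cl(240°)/CH2Cl(300°) gauche 3.1 → 24.4 kJ/mol.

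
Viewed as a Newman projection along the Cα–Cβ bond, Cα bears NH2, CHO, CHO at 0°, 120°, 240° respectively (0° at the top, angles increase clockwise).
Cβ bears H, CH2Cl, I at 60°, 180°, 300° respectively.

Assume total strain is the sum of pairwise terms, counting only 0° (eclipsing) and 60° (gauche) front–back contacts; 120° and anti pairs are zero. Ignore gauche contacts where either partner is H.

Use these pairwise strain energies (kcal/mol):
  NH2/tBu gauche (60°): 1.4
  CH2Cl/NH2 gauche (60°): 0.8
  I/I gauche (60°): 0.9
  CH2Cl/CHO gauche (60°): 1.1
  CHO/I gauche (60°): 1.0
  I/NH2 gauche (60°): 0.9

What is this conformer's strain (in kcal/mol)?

This conformer (staggered): NH2–I gauche, CHO–CH2Cl gauche, CHO–CH2Cl gauche, CHO–I gauche; 0.9 + 1.1 + 1.1 + 1.0 = 4.1 kcal/mol.

4.1 kcal/mol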